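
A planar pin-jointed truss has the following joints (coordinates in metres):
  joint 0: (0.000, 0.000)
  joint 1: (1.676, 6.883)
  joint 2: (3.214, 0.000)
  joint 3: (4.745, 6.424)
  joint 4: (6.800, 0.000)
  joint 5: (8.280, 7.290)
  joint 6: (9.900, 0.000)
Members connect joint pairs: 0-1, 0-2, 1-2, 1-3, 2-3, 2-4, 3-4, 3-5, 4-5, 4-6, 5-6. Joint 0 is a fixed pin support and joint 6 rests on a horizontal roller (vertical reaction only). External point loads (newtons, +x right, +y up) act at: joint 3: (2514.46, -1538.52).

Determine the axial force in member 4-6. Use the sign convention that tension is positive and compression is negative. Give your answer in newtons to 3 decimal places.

526.446

N=7 nodes, M=11 members, R=3 reactions → 2N=14, M+R=14
member 0 (0-1): L=7.0841, (cx,cy)=(0.2366,0.9716)
member 1 (0-2): L=3.2140, (cx,cy)=(1.0000,0.0000)
member 2 (1-2): L=7.0527, (cx,cy)=(0.2181,-0.9759)
member 3 (1-3): L=3.1031, (cx,cy)=(0.9890,-0.1479)
member 4 (2-3): L=6.6039, (cx,cy)=(0.2318,0.9728)
member 5 (2-4): L=3.5860, (cx,cy)=(1.0000,0.0000)
member 6 (3-4): L=6.7447, (cx,cy)=(0.3047,-0.9525)
member 7 (3-5): L=3.6395, (cx,cy)=(0.9713,0.2379)
member 8 (4-5): L=7.4387, (cx,cy)=(0.1990,0.9800)
member 9 (4-6): L=3.1000, (cx,cy)=(1.0000,0.0000)
member 10 (5-6): L=7.4678, (cx,cy)=(0.2169,-0.9762)
solve A·x = −loads:
  F[0-1] = +854.7528 N (tension)
  F[0-2] = +2312.2377 N (tension)
  F[1-2] = -912.4508 N (compression)
  F[1-3] = +405.6639 N (tension)
  F[2-3] = +915.4308 N (tension)
  F[2-4] = +1901.0322 N (tension)
  F[3-4] = -2759.9400 N (compression)
  F[3-5] = -1091.4698 N (compression)
  F[4-5] = +2682.3402 N (tension)
  F[4-6] = +526.4460 N (tension)
  F[5-6] = -2426.7961 N (compression)
  Rx@0 = -2514.4600 N
  Ry@0 = -830.4869 N
  Ry@6 = +2369.0069 N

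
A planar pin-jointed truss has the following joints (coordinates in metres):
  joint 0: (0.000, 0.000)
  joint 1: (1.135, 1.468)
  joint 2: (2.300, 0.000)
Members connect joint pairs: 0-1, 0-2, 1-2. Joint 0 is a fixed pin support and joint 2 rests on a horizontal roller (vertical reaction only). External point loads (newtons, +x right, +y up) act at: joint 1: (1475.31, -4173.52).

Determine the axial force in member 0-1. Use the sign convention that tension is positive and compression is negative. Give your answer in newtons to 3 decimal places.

-1481.883

N=3 nodes, M=3 members, R=3 reactions → 2N=6, M+R=6
member 0 (0-1): L=1.8556, (cx,cy)=(0.6117,0.7911)
member 1 (0-2): L=2.3000, (cx,cy)=(1.0000,0.0000)
member 2 (1-2): L=1.8741, (cx,cy)=(0.6216,-0.7833)
solve A·x = −loads:
  F[0-1] = -1481.8831 N (compression)
  F[0-2] = +2381.7219 N (tension)
  F[1-2] = -3831.4025 N (compression)
  Rx@0 = -1475.3100 N
  Ry@0 = +1172.3460 N
  Ry@2 = +3001.1740 N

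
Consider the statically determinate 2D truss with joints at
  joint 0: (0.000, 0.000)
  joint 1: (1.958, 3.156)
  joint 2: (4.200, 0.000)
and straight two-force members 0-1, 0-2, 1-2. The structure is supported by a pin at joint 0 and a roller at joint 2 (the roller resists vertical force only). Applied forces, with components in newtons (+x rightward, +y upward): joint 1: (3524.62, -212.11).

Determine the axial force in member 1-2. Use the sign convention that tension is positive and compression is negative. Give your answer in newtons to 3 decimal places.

N=3 nodes, M=3 members, R=3 reactions → 2N=6, M+R=6
member 0 (0-1): L=3.7140, (cx,cy)=(0.5272,0.8497)
member 1 (0-2): L=4.2000, (cx,cy)=(1.0000,0.0000)
member 2 (1-2): L=3.8713, (cx,cy)=(0.5791,-0.8152)
solve A·x = −loads:
  F[0-1] = +2983.5585 N (tension)
  F[0-2] = +1951.7220 N (tension)
  F[1-2] = -3370.0648 N (compression)
  Rx@0 = -3524.6200 N
  Ry@0 = -2535.2738 N
  Ry@2 = +2747.3838 N

-3370.065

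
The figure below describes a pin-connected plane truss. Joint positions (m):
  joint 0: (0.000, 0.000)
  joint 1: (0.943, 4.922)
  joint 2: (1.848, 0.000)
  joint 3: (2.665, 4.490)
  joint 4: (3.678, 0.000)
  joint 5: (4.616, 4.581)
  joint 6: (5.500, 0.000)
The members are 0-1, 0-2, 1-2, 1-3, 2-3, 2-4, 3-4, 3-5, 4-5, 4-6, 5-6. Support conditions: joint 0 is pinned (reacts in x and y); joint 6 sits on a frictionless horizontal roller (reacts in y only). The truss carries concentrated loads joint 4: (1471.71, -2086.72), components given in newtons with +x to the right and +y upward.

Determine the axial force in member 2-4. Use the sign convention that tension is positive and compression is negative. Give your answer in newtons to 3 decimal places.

1882.009

N=7 nodes, M=11 members, R=3 reactions → 2N=14, M+R=14
member 0 (0-1): L=5.0115, (cx,cy)=(0.1882,0.9821)
member 1 (0-2): L=1.8480, (cx,cy)=(1.0000,0.0000)
member 2 (1-2): L=5.0045, (cx,cy)=(0.1808,-0.9835)
member 3 (1-3): L=1.7754, (cx,cy)=(0.9699,-0.2433)
member 4 (2-3): L=4.5637, (cx,cy)=(0.1790,0.9838)
member 5 (2-4): L=1.8300, (cx,cy)=(1.0000,0.0000)
member 6 (3-4): L=4.6029, (cx,cy)=(0.2201,-0.9755)
member 7 (3-5): L=1.9531, (cx,cy)=(0.9989,0.0466)
member 8 (4-5): L=4.6760, (cx,cy)=(0.2006,0.9797)
member 9 (4-6): L=1.8220, (cx,cy)=(1.0000,0.0000)
member 10 (5-6): L=4.6655, (cx,cy)=(0.1895,-0.9819)
solve A·x = −loads:
  F[0-1] = -703.8461 N (compression)
  F[0-2] = +1604.1502 N (tension)
  F[1-2] = +772.2664 N (tension)
  F[1-3] = -280.5262 N (compression)
  F[2-3] = -772.0055 N (compression)
  F[2-4] = +1882.0093 N (tension)
  F[3-4] = +681.8545 N (tension)
  F[3-5] = -560.9716 N (compression)
  F[4-5] = +1451.0782 N (tension)
  F[4-6] = +269.2807 N (tension)
  F[5-6] = -1421.1908 N (compression)
  Rx@0 = -1471.7100 N
  Ry@0 = +691.2734 N
  Ry@6 = +1395.4466 N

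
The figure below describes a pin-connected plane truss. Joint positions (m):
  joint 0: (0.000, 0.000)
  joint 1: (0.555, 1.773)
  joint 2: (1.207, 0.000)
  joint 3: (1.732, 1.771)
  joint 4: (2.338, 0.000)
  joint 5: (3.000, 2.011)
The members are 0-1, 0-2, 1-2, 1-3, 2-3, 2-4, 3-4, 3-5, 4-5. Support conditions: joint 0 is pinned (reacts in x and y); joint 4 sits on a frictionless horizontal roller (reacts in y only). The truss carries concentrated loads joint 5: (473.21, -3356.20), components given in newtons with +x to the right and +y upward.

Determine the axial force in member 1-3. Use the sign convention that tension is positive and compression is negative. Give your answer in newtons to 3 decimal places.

924.602

N=6 nodes, M=9 members, R=3 reactions → 2N=12, M+R=12
member 0 (0-1): L=1.8578, (cx,cy)=(0.2987,0.9543)
member 1 (0-2): L=1.2070, (cx,cy)=(1.0000,0.0000)
member 2 (1-2): L=1.8891, (cx,cy)=(0.3451,-0.9386)
member 3 (1-3): L=1.1770, (cx,cy)=(1.0000,-0.0017)
member 4 (2-3): L=1.8472, (cx,cy)=(0.2842,0.9588)
member 5 (2-4): L=1.1310, (cx,cy)=(1.0000,0.0000)
member 6 (3-4): L=1.8718, (cx,cy)=(0.3238,-0.9461)
member 7 (3-5): L=1.2905, (cx,cy)=(0.9826,0.1860)
member 8 (4-5): L=2.1172, (cx,cy)=(0.3127,0.9499)
solve A·x = −loads:
  F[0-1] = +1422.2730 N (tension)
  F[0-2] = +48.3277 N (tension)
  F[1-2] = -1447.8681 N (compression)
  F[1-3] = +924.6024 N (tension)
  F[2-3] = +1417.3494 N (tension)
  F[2-4] = -854.2263 N (compression)
  F[3-4] = -1097.9300 N (compression)
  F[3-5] = +1712.7713 N (tension)
  F[4-5] = -3868.7154 N (compression)
  Rx@0 = -473.2100 N
  Ry@0 = -1357.3267 N
  Ry@4 = +4713.5267 N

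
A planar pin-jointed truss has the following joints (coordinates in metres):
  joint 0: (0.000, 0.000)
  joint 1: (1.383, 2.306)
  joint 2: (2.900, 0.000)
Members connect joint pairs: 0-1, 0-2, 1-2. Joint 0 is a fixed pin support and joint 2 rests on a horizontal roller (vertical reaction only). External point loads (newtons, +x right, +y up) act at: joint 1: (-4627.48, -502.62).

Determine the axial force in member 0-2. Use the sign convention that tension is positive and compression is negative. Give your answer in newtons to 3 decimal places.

-2262.966

N=3 nodes, M=3 members, R=3 reactions → 2N=6, M+R=6
member 0 (0-1): L=2.6889, (cx,cy)=(0.5143,0.8576)
member 1 (0-2): L=2.9000, (cx,cy)=(1.0000,0.0000)
member 2 (1-2): L=2.7602, (cx,cy)=(0.5496,-0.8354)
solve A·x = −loads:
  F[0-1] = -4597.2557 N (compression)
  F[0-2] = -2262.9658 N (compression)
  F[1-2] = +4117.5536 N (tension)
  Rx@0 = +4627.4800 N
  Ry@0 = +3942.5667 N
  Ry@2 = -3439.9467 N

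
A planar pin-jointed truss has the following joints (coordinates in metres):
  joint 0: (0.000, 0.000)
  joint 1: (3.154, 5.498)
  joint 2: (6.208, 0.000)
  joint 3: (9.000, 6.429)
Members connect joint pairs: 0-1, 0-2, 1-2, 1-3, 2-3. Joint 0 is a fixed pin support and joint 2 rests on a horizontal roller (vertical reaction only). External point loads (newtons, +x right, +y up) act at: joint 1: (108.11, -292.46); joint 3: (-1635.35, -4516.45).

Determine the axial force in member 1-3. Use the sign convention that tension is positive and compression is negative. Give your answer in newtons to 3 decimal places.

354.704

N=4 nodes, M=5 members, R=3 reactions → 2N=8, M+R=8
member 0 (0-1): L=6.3384, (cx,cy)=(0.4976,0.8674)
member 1 (0-2): L=6.2080, (cx,cy)=(1.0000,0.0000)
member 2 (1-2): L=6.2893, (cx,cy)=(0.4856,-0.8742)
member 3 (1-3): L=5.9197, (cx,cy)=(0.9876,0.1573)
member 4 (2-3): L=7.0091, (cx,cy)=(0.3983,0.9172)
solve A·x = −loads:
  F[0-1] = +333.8023 N (tension)
  F[0-2] = -1693.3398 N (compression)
  F[1-2] = -601.9502 N (compression)
  F[1-3] = +354.7044 N (tension)
  F[2-3] = -4984.7870 N (compression)
  Rx@0 = +1527.2400 N
  Ry@0 = -289.5424 N
  Ry@2 = +5098.4524 N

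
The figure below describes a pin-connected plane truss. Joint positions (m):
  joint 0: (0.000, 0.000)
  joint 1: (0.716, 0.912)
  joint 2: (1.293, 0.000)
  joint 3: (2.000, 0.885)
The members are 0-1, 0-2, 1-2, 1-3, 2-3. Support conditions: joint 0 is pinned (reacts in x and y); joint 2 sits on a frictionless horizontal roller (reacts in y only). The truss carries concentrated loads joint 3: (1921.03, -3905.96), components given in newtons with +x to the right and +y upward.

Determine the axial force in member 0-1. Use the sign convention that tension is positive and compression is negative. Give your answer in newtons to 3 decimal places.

N=4 nodes, M=5 members, R=3 reactions → 2N=8, M+R=8
member 0 (0-1): L=1.1595, (cx,cy)=(0.6175,0.7866)
member 1 (0-2): L=1.2930, (cx,cy)=(1.0000,0.0000)
member 2 (1-2): L=1.0792, (cx,cy)=(0.5347,-0.8451)
member 3 (1-3): L=1.2843, (cx,cy)=(0.9998,-0.0210)
member 4 (2-3): L=1.1327, (cx,cy)=(0.6242,0.7813)
solve A·x = −loads:
  F[0-1] = +4386.9631 N (tension)
  F[0-2] = -787.9934 N (compression)
  F[1-2] = -4206.5833 N (compression)
  F[1-3] = +4959.1911 N (tension)
  F[2-3] = -4865.8704 N (compression)
  Rx@0 = -1921.0300 N
  Ry@0 = -3450.5996 N
  Ry@2 = +7356.5596 N

4386.963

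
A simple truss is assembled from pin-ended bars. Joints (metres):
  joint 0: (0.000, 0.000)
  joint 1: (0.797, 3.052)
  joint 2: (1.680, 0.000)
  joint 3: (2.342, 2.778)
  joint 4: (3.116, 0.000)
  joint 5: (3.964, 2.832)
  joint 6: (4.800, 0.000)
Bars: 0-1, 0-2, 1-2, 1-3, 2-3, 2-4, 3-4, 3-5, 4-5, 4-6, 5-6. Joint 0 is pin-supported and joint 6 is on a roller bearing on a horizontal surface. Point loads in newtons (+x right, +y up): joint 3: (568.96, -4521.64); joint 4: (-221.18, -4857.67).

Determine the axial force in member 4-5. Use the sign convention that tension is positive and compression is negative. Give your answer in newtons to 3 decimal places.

6057.216

N=7 nodes, M=11 members, R=3 reactions → 2N=14, M+R=14
member 0 (0-1): L=3.1543, (cx,cy)=(0.2527,0.9676)
member 1 (0-2): L=1.6800, (cx,cy)=(1.0000,0.0000)
member 2 (1-2): L=3.1772, (cx,cy)=(0.2779,-0.9606)
member 3 (1-3): L=1.5691, (cx,cy)=(0.9846,-0.1746)
member 4 (2-3): L=2.8558, (cx,cy)=(0.2318,0.9728)
member 5 (2-4): L=1.4360, (cx,cy)=(1.0000,0.0000)
member 6 (3-4): L=2.8838, (cx,cy)=(0.2684,-0.9633)
member 7 (3-5): L=1.6229, (cx,cy)=(0.9994,0.0333)
member 8 (4-5): L=2.9562, (cx,cy)=(0.2869,0.9580)
member 9 (4-6): L=1.6840, (cx,cy)=(1.0000,0.0000)
member 10 (5-6): L=2.9528, (cx,cy)=(0.2831,-0.9591)
solve A·x = −loads:
  F[0-1] = -3814.1605 N (compression)
  F[0-2] = +1311.4928 N (tension)
  F[1-2] = +4237.0755 N (tension)
  F[1-3] = -2174.6958 N (compression)
  F[2-3] = -4184.1229 N (compression)
  F[2-4] = +3458.9841 N (tension)
  F[3-4] = -980.9852 N (compression)
  F[3-5] = -3418.7656 N (compression)
  F[4-5] = +6057.2156 N (tension)
  F[4-6] = +1679.3524 N (tension)
  F[5-6] = -5931.6003 N (compression)
  Rx@0 = -347.7800 N
  Ry@0 = +3690.4034 N
  Ry@6 = +5688.9066 N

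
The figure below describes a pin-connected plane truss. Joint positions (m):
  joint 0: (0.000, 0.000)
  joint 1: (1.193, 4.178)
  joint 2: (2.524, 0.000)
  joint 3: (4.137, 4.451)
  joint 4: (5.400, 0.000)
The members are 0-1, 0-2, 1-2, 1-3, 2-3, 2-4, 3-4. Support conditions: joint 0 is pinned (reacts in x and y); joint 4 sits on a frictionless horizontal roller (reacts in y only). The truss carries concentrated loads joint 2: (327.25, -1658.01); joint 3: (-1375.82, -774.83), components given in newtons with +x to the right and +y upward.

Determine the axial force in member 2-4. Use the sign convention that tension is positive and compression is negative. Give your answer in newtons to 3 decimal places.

66.552

N=5 nodes, M=7 members, R=3 reactions → 2N=10, M+R=10
member 0 (0-1): L=4.3450, (cx,cy)=(0.2746,0.9616)
member 1 (0-2): L=2.5240, (cx,cy)=(1.0000,0.0000)
member 2 (1-2): L=4.3849, (cx,cy)=(0.3035,-0.9528)
member 3 (1-3): L=2.9566, (cx,cy)=(0.9957,0.0923)
member 4 (2-3): L=4.7343, (cx,cy)=(0.3407,0.9402)
member 5 (2-4): L=2.8760, (cx,cy)=(1.0000,0.0000)
member 6 (3-4): L=4.6267, (cx,cy)=(0.2730,-0.9620)
solve A·x = −loads:
  F[0-1] = -2286.1637 N (compression)
  F[0-2] = -420.8600 N (compression)
  F[1-2] = +2181.6178 N (tension)
  F[1-3] = -1295.4579 N (compression)
  F[2-3] = -447.4455 N (compression)
  F[2-4] = +66.5521 N (tension)
  F[3-4] = -243.7992 N (compression)
  Rx@0 = +1048.5700 N
  Ry@0 = +2198.3003 N
  Ry@4 = +234.5397 N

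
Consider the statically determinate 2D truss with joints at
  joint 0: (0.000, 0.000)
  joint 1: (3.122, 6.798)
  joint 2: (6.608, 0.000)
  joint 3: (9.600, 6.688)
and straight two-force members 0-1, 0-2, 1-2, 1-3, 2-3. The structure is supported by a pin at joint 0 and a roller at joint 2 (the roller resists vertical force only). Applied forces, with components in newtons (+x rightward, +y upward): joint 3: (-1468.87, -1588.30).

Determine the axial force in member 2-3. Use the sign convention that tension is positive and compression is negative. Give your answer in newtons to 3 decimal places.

-1753.996

N=4 nodes, M=5 members, R=3 reactions → 2N=8, M+R=8
member 0 (0-1): L=7.4806, (cx,cy)=(0.4173,0.9087)
member 1 (0-2): L=6.6080, (cx,cy)=(1.0000,0.0000)
member 2 (1-2): L=7.6397, (cx,cy)=(0.4563,-0.8898)
member 3 (1-3): L=6.4789, (cx,cy)=(0.9999,-0.0170)
member 4 (2-3): L=7.3268, (cx,cy)=(0.4084,0.9128)
solve A·x = −loads:
  F[0-1] = -844.5633 N (compression)
  F[0-2] = -1116.3957 N (compression)
  F[1-2] = +876.8851 N (tension)
  F[1-3] = -752.7061 N (compression)
  F[2-3] = -1753.9960 N (compression)
  Rx@0 = +1468.8700 N
  Ry@0 = +767.4953 N
  Ry@2 = +820.8047 N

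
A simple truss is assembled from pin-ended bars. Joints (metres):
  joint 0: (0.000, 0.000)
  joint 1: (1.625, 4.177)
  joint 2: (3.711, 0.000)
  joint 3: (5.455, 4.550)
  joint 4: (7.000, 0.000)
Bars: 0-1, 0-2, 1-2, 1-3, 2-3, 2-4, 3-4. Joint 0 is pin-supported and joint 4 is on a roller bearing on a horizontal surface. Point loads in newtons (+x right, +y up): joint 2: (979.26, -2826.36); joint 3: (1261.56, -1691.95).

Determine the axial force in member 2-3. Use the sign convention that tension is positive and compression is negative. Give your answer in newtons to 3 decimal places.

2160.815

N=5 nodes, M=7 members, R=3 reactions → 2N=10, M+R=10
member 0 (0-1): L=4.4820, (cx,cy)=(0.3626,0.9320)
member 1 (0-2): L=3.7110, (cx,cy)=(1.0000,0.0000)
member 2 (1-2): L=4.6689, (cx,cy)=(0.4468,-0.8946)
member 3 (1-3): L=3.8481, (cx,cy)=(0.9953,0.0969)
member 4 (2-3): L=4.8728, (cx,cy)=(0.3579,0.9338)
member 5 (2-4): L=3.2890, (cx,cy)=(1.0000,0.0000)
member 6 (3-4): L=4.8052, (cx,cy)=(0.3215,-0.9469)
solve A·x = −loads:
  F[0-1] = -945.7598 N (compression)
  F[0-2] = +2583.7191 N (tension)
  F[1-2] = +903.9188 N (tension)
  F[1-3] = -750.2896 N (compression)
  F[2-3] = +2160.8146 N (tension)
  F[2-4] = +1234.9477 N (tension)
  F[3-4] = -3840.8521 N (compression)
  Rx@0 = -2240.8200 N
  Ry@0 = +881.4090 N
  Ry@4 = +3636.9010 N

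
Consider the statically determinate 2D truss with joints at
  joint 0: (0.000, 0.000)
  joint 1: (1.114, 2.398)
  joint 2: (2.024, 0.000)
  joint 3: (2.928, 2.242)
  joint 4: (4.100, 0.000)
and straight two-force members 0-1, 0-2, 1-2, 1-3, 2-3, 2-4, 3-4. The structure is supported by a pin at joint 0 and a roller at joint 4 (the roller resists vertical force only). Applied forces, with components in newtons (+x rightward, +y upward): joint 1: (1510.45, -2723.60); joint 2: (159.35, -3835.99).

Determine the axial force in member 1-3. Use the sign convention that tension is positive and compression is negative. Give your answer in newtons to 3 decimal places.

N=5 nodes, M=7 members, R=3 reactions → 2N=10, M+R=10
member 0 (0-1): L=2.6441, (cx,cy)=(0.4213,0.9069)
member 1 (0-2): L=2.0240, (cx,cy)=(1.0000,0.0000)
member 2 (1-2): L=2.5649, (cx,cy)=(0.3548,-0.9349)
member 3 (1-3): L=1.8207, (cx,cy)=(0.9963,-0.0857)
member 4 (2-3): L=2.4174, (cx,cy)=(0.3740,0.9274)
member 5 (2-4): L=2.0760, (cx,cy)=(1.0000,0.0000)
member 6 (3-4): L=2.5299, (cx,cy)=(0.4633,-0.8862)
solve A·x = −loads:
  F[0-1] = -3354.7422 N (compression)
  F[0-2] = +3083.1908 N (tension)
  F[1-2] = +630.5762 N (tension)
  F[1-3] = -3159.1840 N (compression)
  F[2-3] = +3500.4045 N (tension)
  F[2-4] = +1838.5660 N (tension)
  F[3-4] = -3968.6850 N (compression)
  Rx@0 = -1669.8000 N
  Ry@0 = +3042.4697 N
  Ry@4 = +3517.1203 N

-3159.184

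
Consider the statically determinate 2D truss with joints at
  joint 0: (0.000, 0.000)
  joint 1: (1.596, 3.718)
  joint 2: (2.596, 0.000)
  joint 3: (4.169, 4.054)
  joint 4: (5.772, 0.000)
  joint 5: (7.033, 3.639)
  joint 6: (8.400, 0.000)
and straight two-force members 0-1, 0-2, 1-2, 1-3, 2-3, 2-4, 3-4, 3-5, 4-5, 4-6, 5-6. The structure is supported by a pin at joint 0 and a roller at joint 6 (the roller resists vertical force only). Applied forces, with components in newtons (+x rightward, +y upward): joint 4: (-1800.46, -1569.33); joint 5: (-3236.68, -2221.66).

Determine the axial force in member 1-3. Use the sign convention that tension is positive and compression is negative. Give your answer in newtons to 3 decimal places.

N=7 nodes, M=11 members, R=3 reactions → 2N=14, M+R=14
member 0 (0-1): L=4.0461, (cx,cy)=(0.3945,0.9189)
member 1 (0-2): L=2.5960, (cx,cy)=(1.0000,0.0000)
member 2 (1-2): L=3.8501, (cx,cy)=(0.2597,-0.9657)
member 3 (1-3): L=2.5948, (cx,cy)=(0.9916,0.1295)
member 4 (2-3): L=4.3485, (cx,cy)=(0.3617,0.9323)
member 5 (2-4): L=3.1760, (cx,cy)=(1.0000,0.0000)
member 6 (3-4): L=4.3594, (cx,cy)=(0.3677,-0.9299)
member 7 (3-5): L=2.8939, (cx,cy)=(0.9897,-0.1434)
member 8 (4-5): L=3.8513, (cx,cy)=(0.3274,0.9449)
member 9 (4-6): L=2.6280, (cx,cy)=(1.0000,0.0000)
member 10 (5-6): L=3.8873, (cx,cy)=(0.3517,-0.9361)
solve A·x = −loads:
  F[0-1] = -2453.6561 N (compression)
  F[0-2] = -4069.2803 N (compression)
  F[1-2] = +2129.1661 N (tension)
  F[1-3] = -1533.7836 N (compression)
  F[2-3] = -2205.4466 N (compression)
  F[2-4] = -2718.4800 N (compression)
  F[3-4] = +2955.1749 N (tension)
  F[3-5] = -3440.8707 N (compression)
  F[4-5] = -1247.5763 N (compression)
  F[4-6] = +577.1111 N (tension)
  F[5-6] = -1641.1099 N (compression)
  Rx@0 = +5037.1400 N
  Ry@0 = +2254.7008 N
  Ry@6 = +1536.2892 N

-1533.784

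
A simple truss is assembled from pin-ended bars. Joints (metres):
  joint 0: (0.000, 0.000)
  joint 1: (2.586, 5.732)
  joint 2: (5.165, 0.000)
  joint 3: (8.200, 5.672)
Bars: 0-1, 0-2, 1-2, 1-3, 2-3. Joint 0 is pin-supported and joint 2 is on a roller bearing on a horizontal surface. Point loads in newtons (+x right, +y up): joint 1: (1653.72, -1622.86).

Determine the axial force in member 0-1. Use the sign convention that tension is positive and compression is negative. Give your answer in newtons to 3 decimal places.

1124.409

N=4 nodes, M=5 members, R=3 reactions → 2N=8, M+R=8
member 0 (0-1): L=6.2883, (cx,cy)=(0.4112,0.9115)
member 1 (0-2): L=5.1650, (cx,cy)=(1.0000,0.0000)
member 2 (1-2): L=6.2855, (cx,cy)=(0.4103,-0.9119)
member 3 (1-3): L=5.6143, (cx,cy)=(0.9999,-0.0107)
member 4 (2-3): L=6.4329, (cx,cy)=(0.4718,0.8817)
solve A·x = −loads:
  F[0-1] = +1124.4091 N (tension)
  F[0-2] = +1191.3210 N (tension)
  F[1-2] = -2903.4534 N (compression)
  F[1-3] = -0.0000 N (tension)
  F[2-3] = +0.0000 N (tension)
  Rx@0 = -1653.7200 N
  Ry@0 = -1024.9307 N
  Ry@2 = +2647.7907 N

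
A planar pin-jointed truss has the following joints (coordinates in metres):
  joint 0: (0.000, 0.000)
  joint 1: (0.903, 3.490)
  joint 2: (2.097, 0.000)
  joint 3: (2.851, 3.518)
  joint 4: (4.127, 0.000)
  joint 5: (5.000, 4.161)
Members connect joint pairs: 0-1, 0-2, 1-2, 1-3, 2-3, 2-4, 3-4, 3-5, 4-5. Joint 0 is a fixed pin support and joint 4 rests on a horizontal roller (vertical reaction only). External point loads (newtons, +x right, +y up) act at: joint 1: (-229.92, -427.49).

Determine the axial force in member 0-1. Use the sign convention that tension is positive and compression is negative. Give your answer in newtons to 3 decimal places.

N=6 nodes, M=9 members, R=3 reactions → 2N=12, M+R=12
member 0 (0-1): L=3.6049, (cx,cy)=(0.2505,0.9681)
member 1 (0-2): L=2.0970, (cx,cy)=(1.0000,0.0000)
member 2 (1-2): L=3.6886, (cx,cy)=(0.3237,-0.9462)
member 3 (1-3): L=1.9482, (cx,cy)=(0.9999,0.0144)
member 4 (2-3): L=3.5979, (cx,cy)=(0.2096,0.9778)
member 5 (2-4): L=2.0300, (cx,cy)=(1.0000,0.0000)
member 6 (3-4): L=3.7423, (cx,cy)=(0.3410,-0.9401)
member 7 (3-5): L=2.2431, (cx,cy)=(0.9580,0.2867)
member 8 (4-5): L=4.2516, (cx,cy)=(0.2053,0.9787)
solve A·x = −loads:
  F[0-1] = -545.7860 N (compression)
  F[0-2] = -93.2058 N (compression)
  F[1-2] = +107.5245 N (tension)
  F[1-3] = +58.4061 N (tension)
  F[2-3] = -104.0457 N (compression)
  F[2-4] = -36.5956 N (compression)
  F[3-4] = +107.3276 N (tension)
  F[3-5] = -0.0000 N (compression)
  F[4-5] = +0.0000 N (tension)
  Rx@0 = +229.9200 N
  Ry@0 = +528.3859 N
  Ry@4 = -100.8959 N

-545.786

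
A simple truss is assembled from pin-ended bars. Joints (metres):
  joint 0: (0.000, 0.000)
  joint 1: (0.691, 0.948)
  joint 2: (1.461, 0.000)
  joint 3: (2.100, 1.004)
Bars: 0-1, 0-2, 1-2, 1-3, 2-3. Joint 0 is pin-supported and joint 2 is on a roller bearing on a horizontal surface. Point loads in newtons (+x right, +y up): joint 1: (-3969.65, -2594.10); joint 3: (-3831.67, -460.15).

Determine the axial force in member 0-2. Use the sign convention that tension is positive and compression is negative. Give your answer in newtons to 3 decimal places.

-3154.678

N=4 nodes, M=5 members, R=3 reactions → 2N=8, M+R=8
member 0 (0-1): L=1.1731, (cx,cy)=(0.5890,0.8081)
member 1 (0-2): L=1.4610, (cx,cy)=(1.0000,0.0000)
member 2 (1-2): L=1.2213, (cx,cy)=(0.6305,-0.7762)
member 3 (1-3): L=1.4101, (cx,cy)=(0.9992,0.0397)
member 4 (2-3): L=1.1901, (cx,cy)=(0.5369,0.8436)
solve A·x = −loads:
  F[0-1] = -7888.5936 N (compression)
  F[0-2] = -3154.6779 N (compression)
  F[1-2] = +4684.8476 N (tension)
  F[1-3] = -3633.5112 N (compression)
  F[2-3] = -374.3976 N (compression)
  Rx@0 = +7801.3200 N
  Ry@0 = +6374.8433 N
  Ry@2 = -3320.5933 N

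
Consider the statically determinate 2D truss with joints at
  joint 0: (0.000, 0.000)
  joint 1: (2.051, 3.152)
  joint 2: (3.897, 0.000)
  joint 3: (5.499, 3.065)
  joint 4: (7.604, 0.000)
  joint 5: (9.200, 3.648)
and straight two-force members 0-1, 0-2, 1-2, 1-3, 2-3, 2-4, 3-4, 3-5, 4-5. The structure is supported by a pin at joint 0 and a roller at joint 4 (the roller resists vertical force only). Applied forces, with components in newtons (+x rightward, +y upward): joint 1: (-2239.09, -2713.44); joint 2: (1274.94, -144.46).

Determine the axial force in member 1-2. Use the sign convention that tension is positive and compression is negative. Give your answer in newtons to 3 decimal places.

304.787

N=6 nodes, M=9 members, R=3 reactions → 2N=12, M+R=12
member 0 (0-1): L=3.7605, (cx,cy)=(0.5454,0.8382)
member 1 (0-2): L=3.8970, (cx,cy)=(1.0000,0.0000)
member 2 (1-2): L=3.6528, (cx,cy)=(0.5054,-0.8629)
member 3 (1-3): L=3.4491, (cx,cy)=(0.9997,-0.0252)
member 4 (2-3): L=3.4584, (cx,cy)=(0.4632,0.8862)
member 5 (2-4): L=3.7070, (cx,cy)=(1.0000,0.0000)
member 6 (3-4): L=3.7182, (cx,cy)=(0.5661,-0.8243)
member 7 (3-5): L=3.7466, (cx,cy)=(0.9878,0.1556)
member 8 (4-5): L=3.9818, (cx,cy)=(0.4008,0.9162)
solve A·x = −loads:
  F[0-1] = -3555.4854 N (compression)
  F[0-2] = +975.0102 N (tension)
  F[1-2] = +304.7870 N (tension)
  F[1-3] = +145.9466 N (tension)
  F[2-3] = -133.7576 N (compression)
  F[2-4] = -83.9413 N (compression)
  F[3-4] = +148.2722 N (tension)
  F[3-5] = +0.0000 N (tension)
  F[4-5] = +0.0000 N (tension)
  Rx@0 = +964.1500 N
  Ry@0 = +2980.1233 N
  Ry@4 = -122.2233 N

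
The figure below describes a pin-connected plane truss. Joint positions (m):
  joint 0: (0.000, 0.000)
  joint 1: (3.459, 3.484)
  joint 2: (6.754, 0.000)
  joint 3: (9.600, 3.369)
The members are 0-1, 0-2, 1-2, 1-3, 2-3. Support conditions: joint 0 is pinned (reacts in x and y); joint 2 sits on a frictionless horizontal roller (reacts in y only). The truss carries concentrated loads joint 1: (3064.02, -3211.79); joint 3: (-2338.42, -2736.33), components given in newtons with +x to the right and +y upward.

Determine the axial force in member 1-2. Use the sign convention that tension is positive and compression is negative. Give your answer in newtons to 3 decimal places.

-4420.328

N=4 nodes, M=5 members, R=3 reactions → 2N=8, M+R=8
member 0 (0-1): L=4.9095, (cx,cy)=(0.7046,0.7096)
member 1 (0-2): L=6.7540, (cx,cy)=(1.0000,0.0000)
member 2 (1-2): L=4.7953, (cx,cy)=(0.6871,-0.7265)
member 3 (1-3): L=6.1421, (cx,cy)=(0.9998,-0.0187)
member 4 (2-3): L=4.4102, (cx,cy)=(0.6453,0.7639)
solve A·x = −loads:
  F[0-1] = +0.3455 N (tension)
  F[0-2] = +725.3566 N (tension)
  F[1-2] = -4420.3282 N (compression)
  F[1-3] = -26.4611 N (compression)
  F[2-3] = -3582.6511 N (compression)
  Rx@0 = -725.6000 N
  Ry@0 = -0.2452 N
  Ry@2 = +5948.3652 N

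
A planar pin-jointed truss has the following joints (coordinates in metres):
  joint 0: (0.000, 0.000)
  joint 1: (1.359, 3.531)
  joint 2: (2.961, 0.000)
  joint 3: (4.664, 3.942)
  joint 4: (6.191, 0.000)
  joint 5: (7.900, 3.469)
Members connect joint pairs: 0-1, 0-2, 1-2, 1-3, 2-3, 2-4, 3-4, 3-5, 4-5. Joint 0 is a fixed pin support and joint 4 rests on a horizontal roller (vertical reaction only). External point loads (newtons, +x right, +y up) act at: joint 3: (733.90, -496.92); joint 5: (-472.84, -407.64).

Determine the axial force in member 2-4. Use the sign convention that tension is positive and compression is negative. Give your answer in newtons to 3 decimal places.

N=6 nodes, M=9 members, R=3 reactions → 2N=12, M+R=12
member 0 (0-1): L=3.7835, (cx,cy)=(0.3592,0.9333)
member 1 (0-2): L=2.9610, (cx,cy)=(1.0000,0.0000)
member 2 (1-2): L=3.8774, (cx,cy)=(0.4132,-0.9107)
member 3 (1-3): L=3.3305, (cx,cy)=(0.9924,0.1234)
member 4 (2-3): L=4.2941, (cx,cy)=(0.3966,0.9180)
member 5 (2-4): L=3.2300, (cx,cy)=(1.0000,0.0000)
member 6 (3-4): L=4.2274, (cx,cy)=(0.3612,-0.9325)
member 7 (3-5): L=3.2704, (cx,cy)=(0.9895,-0.1446)
member 8 (4-5): L=3.8671, (cx,cy)=(0.4419,0.8970)
solve A·x = −loads:
  F[0-1] = +206.0653 N (tension)
  F[0-2] = +187.0431 N (tension)
  F[1-2] = -190.3344 N (compression)
  F[1-3] = +153.8317 N (tension)
  F[2-3] = +188.8127 N (tension)
  F[2-4] = +33.5234 N (tension)
  F[3-4] = -699.3626 N (compression)
  F[3-5] = -256.4408 N (compression)
  F[4-5] = -495.7692 N (compression)
  Rx@0 = -261.0600 N
  Ry@0 = -192.3133 N
  Ry@4 = +1096.8733 N

33.523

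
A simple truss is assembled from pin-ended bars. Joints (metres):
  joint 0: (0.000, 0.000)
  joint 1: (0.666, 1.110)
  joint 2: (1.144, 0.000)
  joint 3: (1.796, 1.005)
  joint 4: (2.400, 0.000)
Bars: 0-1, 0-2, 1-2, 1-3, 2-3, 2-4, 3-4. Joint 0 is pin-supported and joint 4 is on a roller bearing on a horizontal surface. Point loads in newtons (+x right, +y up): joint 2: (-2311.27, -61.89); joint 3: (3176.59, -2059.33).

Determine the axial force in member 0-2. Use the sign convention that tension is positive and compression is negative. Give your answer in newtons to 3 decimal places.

397.594

N=5 nodes, M=7 members, R=3 reactions → 2N=10, M+R=10
member 0 (0-1): L=1.2945, (cx,cy)=(0.5145,0.8575)
member 1 (0-2): L=1.1440, (cx,cy)=(1.0000,0.0000)
member 2 (1-2): L=1.2085, (cx,cy)=(0.3955,-0.9185)
member 3 (1-3): L=1.1349, (cx,cy)=(0.9957,-0.0925)
member 4 (2-3): L=1.1980, (cx,cy)=(0.5443,0.8389)
member 5 (2-4): L=1.2560, (cx,cy)=(1.0000,0.0000)
member 6 (3-4): L=1.1725, (cx,cy)=(0.5151,-0.8571)
solve A·x = −loads:
  F[0-1] = +909.0958 N (tension)
  F[0-2] = +397.5941 N (tension)
  F[1-2] = -933.4214 N (compression)
  F[1-3] = +840.5148 N (tension)
  F[2-3] = +1095.6934 N (tension)
  F[2-4] = +1743.3443 N (tension)
  F[3-4] = -3384.3281 N (compression)
  Rx@0 = -865.3200 N
  Ry@0 = -779.5432 N
  Ry@4 = +2900.7632 N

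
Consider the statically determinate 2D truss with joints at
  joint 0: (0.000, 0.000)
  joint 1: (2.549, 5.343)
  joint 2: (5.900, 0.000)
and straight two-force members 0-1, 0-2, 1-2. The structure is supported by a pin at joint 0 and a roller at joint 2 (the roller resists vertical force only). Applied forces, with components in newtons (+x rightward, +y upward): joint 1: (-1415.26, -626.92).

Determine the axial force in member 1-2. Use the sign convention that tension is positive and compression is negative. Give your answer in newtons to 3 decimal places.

N=3 nodes, M=3 members, R=3 reactions → 2N=6, M+R=6
member 0 (0-1): L=5.9199, (cx,cy)=(0.4306,0.9026)
member 1 (0-2): L=5.9000, (cx,cy)=(1.0000,0.0000)
member 2 (1-2): L=6.3069, (cx,cy)=(0.5313,-0.8472)
solve A·x = −loads:
  F[0-1] = -1814.5444 N (compression)
  F[0-2] = -633.9487 N (compression)
  F[1-2] = +1193.1496 N (tension)
  Rx@0 = +1415.2600 N
  Ry@0 = +1637.7192 N
  Ry@2 = -1010.7992 N

1193.150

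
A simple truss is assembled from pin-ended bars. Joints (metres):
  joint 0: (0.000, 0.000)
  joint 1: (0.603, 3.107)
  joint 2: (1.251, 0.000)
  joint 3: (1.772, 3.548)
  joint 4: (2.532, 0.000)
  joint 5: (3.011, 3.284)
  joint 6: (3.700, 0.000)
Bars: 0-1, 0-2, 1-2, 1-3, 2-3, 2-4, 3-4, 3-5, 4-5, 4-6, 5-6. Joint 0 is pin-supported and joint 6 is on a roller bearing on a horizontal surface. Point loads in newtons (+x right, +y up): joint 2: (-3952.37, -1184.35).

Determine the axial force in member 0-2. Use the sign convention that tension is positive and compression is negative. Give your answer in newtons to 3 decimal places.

-3800.230

N=7 nodes, M=11 members, R=3 reactions → 2N=14, M+R=14
member 0 (0-1): L=3.1650, (cx,cy)=(0.1905,0.9817)
member 1 (0-2): L=1.2510, (cx,cy)=(1.0000,0.0000)
member 2 (1-2): L=3.1739, (cx,cy)=(0.2042,-0.9789)
member 3 (1-3): L=1.2494, (cx,cy)=(0.9356,0.3530)
member 4 (2-3): L=3.5860, (cx,cy)=(0.1453,0.9894)
member 5 (2-4): L=1.2810, (cx,cy)=(1.0000,0.0000)
member 6 (3-4): L=3.6285, (cx,cy)=(0.2095,-0.9778)
member 7 (3-5): L=1.2668, (cx,cy)=(0.9780,-0.2084)
member 8 (4-5): L=3.3187, (cx,cy)=(0.1443,0.9895)
member 9 (4-6): L=1.1680, (cx,cy)=(1.0000,0.0000)
member 10 (5-6): L=3.3555, (cx,cy)=(0.2053,-0.9787)
solve A·x = −loads:
  F[0-1] = -798.5387 N (compression)
  F[0-2] = -3800.2301 N (compression)
  F[1-2] = +688.0179 N (tension)
  F[1-3] = -312.7403 N (compression)
  F[2-3] = +516.3027 N (tension)
  F[2-4] = +217.6001 N (tension)
  F[3-4] = -379.4227 N (compression)
  F[3-5] = -141.2293 N (compression)
  F[4-5] = +374.9324 N (tension)
  F[4-6] = +84.0140 N (tension)
  F[5-6] = -409.1567 N (compression)
  Rx@0 = +3952.3700 N
  Ry@0 = +783.9117 N
  Ry@6 = +400.4383 N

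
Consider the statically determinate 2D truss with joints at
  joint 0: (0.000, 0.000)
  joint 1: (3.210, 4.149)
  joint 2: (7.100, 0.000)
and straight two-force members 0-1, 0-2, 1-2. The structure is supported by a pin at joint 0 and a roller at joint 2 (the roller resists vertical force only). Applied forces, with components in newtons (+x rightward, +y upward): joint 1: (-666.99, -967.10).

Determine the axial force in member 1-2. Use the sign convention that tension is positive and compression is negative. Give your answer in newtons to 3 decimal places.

N=3 nodes, M=3 members, R=3 reactions → 2N=6, M+R=6
member 0 (0-1): L=5.2458, (cx,cy)=(0.6119,0.7909)
member 1 (0-2): L=7.1000, (cx,cy)=(1.0000,0.0000)
member 2 (1-2): L=5.6874, (cx,cy)=(0.6840,-0.7295)
solve A·x = −loads:
  F[0-1] = -1162.7321 N (compression)
  F[0-2] = +44.5083 N (tension)
  F[1-2] = -65.0735 N (compression)
  Rx@0 = +666.9900 N
  Ry@0 = +919.6282 N
  Ry@2 = +47.4718 N

-65.074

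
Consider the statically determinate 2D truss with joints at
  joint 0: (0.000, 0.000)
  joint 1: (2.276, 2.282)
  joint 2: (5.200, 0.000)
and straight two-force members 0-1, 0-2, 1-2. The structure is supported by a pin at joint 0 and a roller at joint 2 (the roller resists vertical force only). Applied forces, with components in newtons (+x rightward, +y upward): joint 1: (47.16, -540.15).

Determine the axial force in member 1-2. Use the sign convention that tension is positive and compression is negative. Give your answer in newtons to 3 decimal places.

-417.907

N=3 nodes, M=3 members, R=3 reactions → 2N=6, M+R=6
member 0 (0-1): L=3.2230, (cx,cy)=(0.7062,0.7080)
member 1 (0-2): L=5.2000, (cx,cy)=(1.0000,0.0000)
member 2 (1-2): L=3.7091, (cx,cy)=(0.7883,-0.6152)
solve A·x = −loads:
  F[0-1] = -399.7454 N (compression)
  F[0-2] = +329.4503 N (tension)
  F[1-2] = -417.9066 N (compression)
  Rx@0 = -47.1600 N
  Ry@0 = +283.0345 N
  Ry@2 = +257.1155 N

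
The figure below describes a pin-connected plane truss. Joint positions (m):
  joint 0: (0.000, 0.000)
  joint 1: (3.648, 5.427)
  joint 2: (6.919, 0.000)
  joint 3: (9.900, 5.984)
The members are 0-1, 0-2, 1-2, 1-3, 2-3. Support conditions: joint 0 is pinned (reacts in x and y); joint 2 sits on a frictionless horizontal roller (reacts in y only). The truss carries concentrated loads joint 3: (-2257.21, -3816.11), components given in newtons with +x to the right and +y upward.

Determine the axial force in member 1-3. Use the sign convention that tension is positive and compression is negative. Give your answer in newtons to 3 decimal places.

-374.188

N=4 nodes, M=5 members, R=3 reactions → 2N=8, M+R=8
member 0 (0-1): L=6.5391, (cx,cy)=(0.5579,0.8299)
member 1 (0-2): L=6.9190, (cx,cy)=(1.0000,0.0000)
member 2 (1-2): L=6.3365, (cx,cy)=(0.5162,-0.8565)
member 3 (1-3): L=6.2768, (cx,cy)=(0.9961,0.0887)
member 4 (2-3): L=6.6854, (cx,cy)=(0.4459,0.8951)
solve A·x = −loads:
  F[0-1] = -371.1639 N (compression)
  F[0-2] = -2050.1480 N (compression)
  F[1-2] = +320.8943 N (tension)
  F[1-3] = -374.1878 N (compression)
  F[2-3] = -4226.3106 N (compression)
  Rx@0 = +2257.2100 N
  Ry@0 = +308.0388 N
  Ry@2 = +3508.0712 N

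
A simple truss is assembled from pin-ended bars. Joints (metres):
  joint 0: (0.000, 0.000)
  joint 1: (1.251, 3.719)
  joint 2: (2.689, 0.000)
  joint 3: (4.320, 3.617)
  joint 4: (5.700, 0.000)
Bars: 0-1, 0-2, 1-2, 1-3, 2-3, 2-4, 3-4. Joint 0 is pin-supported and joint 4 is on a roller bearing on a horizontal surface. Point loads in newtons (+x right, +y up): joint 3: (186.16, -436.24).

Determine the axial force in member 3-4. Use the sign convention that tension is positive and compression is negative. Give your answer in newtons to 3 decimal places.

N=5 nodes, M=7 members, R=3 reactions → 2N=10, M+R=10
member 0 (0-1): L=3.9238, (cx,cy)=(0.3188,0.9478)
member 1 (0-2): L=2.6890, (cx,cy)=(1.0000,0.0000)
member 2 (1-2): L=3.9873, (cx,cy)=(0.3606,-0.9327)
member 3 (1-3): L=3.0707, (cx,cy)=(0.9994,-0.0332)
member 4 (2-3): L=3.9677, (cx,cy)=(0.4111,0.9116)
member 5 (2-4): L=3.0110, (cx,cy)=(1.0000,0.0000)
member 6 (3-4): L=3.8713, (cx,cy)=(0.3565,-0.9343)
solve A·x = −loads:
  F[0-1] = +13.2030 N (tension)
  F[0-2] = +181.9505 N (tension)
  F[1-2] = -13.7435 N (compression)
  F[1-3] = +9.1710 N (tension)
  F[2-3] = +14.0616 N (tension)
  F[2-4] = +171.2138 N (tension)
  F[3-4] = -480.3065 N (compression)
  Rx@0 = -186.1600 N
  Ry@0 = -12.5140 N
  Ry@4 = +448.7540 N

-480.306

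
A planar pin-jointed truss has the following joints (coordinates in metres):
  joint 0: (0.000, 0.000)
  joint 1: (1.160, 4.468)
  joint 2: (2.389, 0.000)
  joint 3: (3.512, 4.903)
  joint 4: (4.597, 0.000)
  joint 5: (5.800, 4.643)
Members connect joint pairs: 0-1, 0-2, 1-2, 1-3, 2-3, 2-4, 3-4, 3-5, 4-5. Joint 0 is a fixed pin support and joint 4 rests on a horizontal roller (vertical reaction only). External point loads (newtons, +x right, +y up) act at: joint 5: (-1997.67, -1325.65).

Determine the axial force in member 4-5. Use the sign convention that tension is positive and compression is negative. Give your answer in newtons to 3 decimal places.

-1558.054

N=6 nodes, M=9 members, R=3 reactions → 2N=12, M+R=12
member 0 (0-1): L=4.6161, (cx,cy)=(0.2513,0.9679)
member 1 (0-2): L=2.3890, (cx,cy)=(1.0000,0.0000)
member 2 (1-2): L=4.6339, (cx,cy)=(0.2652,-0.9642)
member 3 (1-3): L=2.3919, (cx,cy)=(0.9833,0.1819)
member 4 (2-3): L=5.0300, (cx,cy)=(0.2233,0.9748)
member 5 (2-4): L=2.2080, (cx,cy)=(1.0000,0.0000)
member 6 (3-4): L=5.0216, (cx,cy)=(0.2161,-0.9764)
member 7 (3-5): L=2.3027, (cx,cy)=(0.9936,-0.1129)
member 8 (4-5): L=4.7963, (cx,cy)=(0.2508,0.9680)
solve A·x = −loads:
  F[0-1] = -1726.1371 N (compression)
  F[0-2] = -1563.9039 N (compression)
  F[1-2] = +1569.7387 N (tension)
  F[1-3] = -864.5038 N (compression)
  F[2-3] = -1552.7175 N (compression)
  F[2-4] = -800.9202 N (compression)
  F[3-4] = +1898.1849 N (tension)
  F[3-5] = -1617.2245 N (compression)
  F[4-5] = -1558.0545 N (compression)
  Rx@0 = +1997.6700 N
  Ry@0 = +1670.7472 N
  Ry@4 = -345.0972 N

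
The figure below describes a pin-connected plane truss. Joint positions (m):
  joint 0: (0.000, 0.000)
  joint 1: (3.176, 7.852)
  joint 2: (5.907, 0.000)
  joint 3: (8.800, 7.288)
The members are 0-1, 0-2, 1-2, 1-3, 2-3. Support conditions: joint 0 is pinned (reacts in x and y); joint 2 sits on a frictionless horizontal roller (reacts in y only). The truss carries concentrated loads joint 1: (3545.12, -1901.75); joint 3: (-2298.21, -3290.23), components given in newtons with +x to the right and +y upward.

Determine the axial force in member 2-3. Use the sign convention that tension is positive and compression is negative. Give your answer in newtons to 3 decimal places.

-3642.926

N=4 nodes, M=5 members, R=3 reactions → 2N=8, M+R=8
member 0 (0-1): L=8.4700, (cx,cy)=(0.3750,0.9270)
member 1 (0-2): L=5.9070, (cx,cy)=(1.0000,0.0000)
member 2 (1-2): L=8.3134, (cx,cy)=(0.3285,-0.9445)
member 3 (1-3): L=5.6522, (cx,cy)=(0.9950,-0.0998)
member 4 (2-3): L=7.8412, (cx,cy)=(0.3689,0.9294)
solve A·x = −loads:
  F[0-1] = +2814.4388 N (tension)
  F[0-2] = +191.5784 N (tension)
  F[1-2] = -4674.5826 N (compression)
  F[1-3] = -958.9430 N (compression)
  F[2-3] = -3642.9265 N (compression)
  Rx@0 = -1246.9100 N
  Ry@0 = -2609.0882 N
  Ry@2 = +7801.0682 N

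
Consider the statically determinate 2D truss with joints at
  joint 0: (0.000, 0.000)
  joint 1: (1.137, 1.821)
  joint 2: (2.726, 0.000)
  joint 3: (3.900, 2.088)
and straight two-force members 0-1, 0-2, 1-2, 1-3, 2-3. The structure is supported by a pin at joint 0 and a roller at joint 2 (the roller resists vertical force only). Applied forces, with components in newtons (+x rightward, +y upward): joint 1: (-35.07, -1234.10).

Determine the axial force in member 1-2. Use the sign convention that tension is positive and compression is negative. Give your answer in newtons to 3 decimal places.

-652.060

N=4 nodes, M=5 members, R=3 reactions → 2N=8, M+R=8
member 0 (0-1): L=2.1468, (cx,cy)=(0.5296,0.8482)
member 1 (0-2): L=2.7260, (cx,cy)=(1.0000,0.0000)
member 2 (1-2): L=2.4168, (cx,cy)=(0.6575,-0.7535)
member 3 (1-3): L=2.7759, (cx,cy)=(0.9954,0.0962)
member 4 (2-3): L=2.3954, (cx,cy)=(0.4901,0.8717)
solve A·x = −loads:
  F[0-1] = -875.6910 N (compression)
  F[0-2] = +428.7153 N (tension)
  F[1-2] = -652.0595 N (compression)
  F[1-3] = -0.0000 N (compression)
  F[2-3] = -0.0000 N (compression)
  Rx@0 = +35.0700 N
  Ry@0 = +742.7907 N
  Ry@2 = +491.3093 N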